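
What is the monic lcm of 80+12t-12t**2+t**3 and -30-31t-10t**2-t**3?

1200+820t-4t**2-69t**3-4t**4+t**5

Euclidean algorithm in ℚ[t]:
  t**3-12t**2+12t+80 = (-1)(-t**3-10t**2-31t-30) + (-22t**2-19t+50)
  -t**3-10t**2-31t-30 = ((1/22)t+201/484)(-22t**2-19t+50) + (-(12285/484)t-12285/242)
  -22t**2-19t+50 = ((10648/12285)t-2420/2457)(-(12285/484)t-12285/242) + (0)
Last nonzero remainder: -(12285/484)t-12285/242. Dividing through by -12285/484 gives the monic gcd t+2.
Then lcm(f, g) = f·g / gcd(f, g); expanding and making the result monic gives the answer.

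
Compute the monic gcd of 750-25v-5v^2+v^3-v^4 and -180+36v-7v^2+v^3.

30-v+v^2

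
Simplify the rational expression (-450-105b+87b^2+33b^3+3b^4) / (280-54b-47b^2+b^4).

By polynomial division,
  3b^4+33b^3+87b^2-105b-450 = (3)(b^4-47b^2-54b+280) + (33b^3+228b^2+57b-1290)
  b^4-47b^2-54b+280 = ((1/33)b-76/363)(33b^3+228b^2+57b-1290) + (-(120/121)b^2-(360/121)b+1200/121)
  33b^3+228b^2+57b-1290 = (-(1331/40)b-5203/40)(-(120/121)b^2-(360/121)b+1200/121) + (0)
Last nonzero remainder: -(120/121)b^2-(360/121)b+1200/121. Dividing through by -120/121 gives the monic gcd b^2+3b-10.
Cancel b^2+3b-10 from numerator and denominator to get the reduced form.

(45+24b+3b^2)/(-28-3b+b^2)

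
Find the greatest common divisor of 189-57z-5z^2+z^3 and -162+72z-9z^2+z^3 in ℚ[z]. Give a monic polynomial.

-3+z

Repeated division with remainder:
  z^3-5z^2-57z+189 = (z^3-9z^2+72z-162) + (4z^2-129z+351)
  z^3-9z^2+72z-162 = ((1/4)z+93/16)(4z^2-129z+351) + ((11745/16)z-35235/16)
  4z^2-129z+351 = ((64/11745)z-208/1305)((11745/16)z-35235/16) + (0)
Last nonzero remainder: (11745/16)z-35235/16. Dividing through by 11745/16 gives the monic gcd z-3.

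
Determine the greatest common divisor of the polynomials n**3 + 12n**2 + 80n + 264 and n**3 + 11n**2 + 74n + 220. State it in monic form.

n**2 + 6n + 44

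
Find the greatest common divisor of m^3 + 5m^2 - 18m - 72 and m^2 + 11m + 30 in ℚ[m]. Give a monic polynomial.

By polynomial division,
  m^3 + 5m^2 - 18m - 72 = (m - 6)(m^2 + 11m + 30) + (18m + 108)
  m^2 + 11m + 30 = ((1/18)m + 5/18)(18m + 108) + (0)
Last nonzero remainder: 18m + 108. Dividing through by 18 gives the monic gcd m + 6.

m + 6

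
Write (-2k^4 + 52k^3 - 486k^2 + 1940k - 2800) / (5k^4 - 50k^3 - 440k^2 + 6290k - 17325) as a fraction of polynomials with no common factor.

(-2k^2 + 28k - 80)/(5k^2 + 10k - 495)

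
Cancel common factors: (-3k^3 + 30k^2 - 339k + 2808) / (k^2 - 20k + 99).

(-3k^2 + 3k - 312)/(k - 11)

Apply the Euclidean algorithm:
  -3k^3 + 30k^2 - 339k + 2808 = (-3k - 30)(k^2 - 20k + 99) + (-642k + 5778)
  k^2 - 20k + 99 = (-(1/642)k + 11/642)(-642k + 5778) + (0)
Last nonzero remainder: -642k + 5778. Dividing through by -642 gives the monic gcd k - 9.
Cancel k - 9 from numerator and denominator to get the reduced form.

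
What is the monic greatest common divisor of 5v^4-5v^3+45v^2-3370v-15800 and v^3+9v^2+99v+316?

By polynomial division,
  5v^4-5v^3+45v^2-3370v-15800 = (5v-50)(v^3+9v^2+99v+316) + (0)
The last nonzero remainder v^3+9v^2+99v+316 is already monic.

v^3+9v^2+99v+316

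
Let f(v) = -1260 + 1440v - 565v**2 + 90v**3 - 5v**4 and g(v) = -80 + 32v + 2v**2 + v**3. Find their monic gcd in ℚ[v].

-2 + v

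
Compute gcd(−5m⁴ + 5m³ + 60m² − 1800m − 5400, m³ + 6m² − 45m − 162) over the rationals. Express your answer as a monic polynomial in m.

m + 3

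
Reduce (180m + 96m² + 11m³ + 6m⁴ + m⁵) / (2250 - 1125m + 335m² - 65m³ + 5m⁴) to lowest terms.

(12m + 8m² + m³)/(150 - 55m + 5m²)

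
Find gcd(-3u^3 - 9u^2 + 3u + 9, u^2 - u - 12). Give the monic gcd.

u + 3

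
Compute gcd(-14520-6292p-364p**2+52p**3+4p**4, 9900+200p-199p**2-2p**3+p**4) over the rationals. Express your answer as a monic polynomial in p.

-110-p+p**2

Repeated division with remainder:
  4p**4+52p**3-364p**2-6292p-14520 = (4)(p**4-2p**3-199p**2+200p+9900) + (60p**3+432p**2-7092p-54120)
  p**4-2p**3-199p**2+200p+9900 = ((1/60)p-23/150)(60p**3+432p**2-7092p-54120) + (-(364/25)p**2+(364/25)p+8008/5)
  60p**3+432p**2-7092p-54120 = (-(375/91)p-3075/91)(-(364/25)p**2+(364/25)p+8008/5) + (0)
Last nonzero remainder: -(364/25)p**2+(364/25)p+8008/5. Dividing through by -364/25 gives the monic gcd p**2-p-110.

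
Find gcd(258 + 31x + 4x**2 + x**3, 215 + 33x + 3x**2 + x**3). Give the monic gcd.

43 − 2x + x**2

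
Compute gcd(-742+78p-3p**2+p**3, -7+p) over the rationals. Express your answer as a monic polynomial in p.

-7+p

Repeated division with remainder:
  p**3-3p**2+78p-742 = (p**2+4p+106)(p-7) + (0)
The last nonzero remainder p-7 is already monic.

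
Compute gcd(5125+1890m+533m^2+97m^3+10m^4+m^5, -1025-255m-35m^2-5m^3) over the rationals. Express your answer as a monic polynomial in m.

Euclidean algorithm in ℚ[m]:
  m^5+10m^4+97m^3+533m^2+1890m+5125 = (-(1/5)m^2-(3/5)m-5)(-5m^3-35m^2-255m-1025) + (0)
Last nonzero remainder: -5m^3-35m^2-255m-1025. Dividing through by -5 gives the monic gcd m^3+7m^2+51m+205.

205+51m+7m^2+m^3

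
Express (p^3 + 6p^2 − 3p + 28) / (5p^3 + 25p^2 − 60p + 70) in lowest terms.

(p^2 − p + 4)/(5p^2 − 10p + 10)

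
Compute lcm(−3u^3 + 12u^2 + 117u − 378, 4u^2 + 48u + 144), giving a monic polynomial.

u^4 + 2u^3 − 63u^2 − 108u + 756

Euclidean algorithm in ℚ[u]:
  −3u^3 + 12u^2 + 117u − 378 = (−(3/4)u + 12)(4u^2 + 48u + 144) + (−351u − 2106)
  4u^2 + 48u + 144 = (−(4/351)u − 8/117)(−351u − 2106) + (0)
Last nonzero remainder: −351u − 2106. Dividing through by −351 gives the monic gcd u + 6.
Then lcm(f, g) = f·g / gcd(f, g); expanding and making the result monic gives the answer.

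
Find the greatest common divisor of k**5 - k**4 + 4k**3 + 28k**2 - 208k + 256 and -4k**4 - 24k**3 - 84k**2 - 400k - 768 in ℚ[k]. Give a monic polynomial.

k**3 + 3k**2 + 12k + 64

Euclidean algorithm in ℚ[k]:
  k**5 - k**4 + 4k**3 + 28k**2 - 208k + 256 = (-(1/4)k + 7/4)(-4k**4 - 24k**3 - 84k**2 - 400k - 768) + (25k**3 + 75k**2 + 300k + 1600)
  -4k**4 - 24k**3 - 84k**2 - 400k - 768 = (-(4/25)k - 12/25)(25k**3 + 75k**2 + 300k + 1600) + (0)
Last nonzero remainder: 25k**3 + 75k**2 + 300k + 1600. Dividing through by 25 gives the monic gcd k**3 + 3k**2 + 12k + 64.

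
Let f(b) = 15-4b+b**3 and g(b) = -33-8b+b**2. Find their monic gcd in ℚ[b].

3+b

Euclidean algorithm in ℚ[b]:
  b**3-4b+15 = (b+8)(b**2-8b-33) + (93b+279)
  b**2-8b-33 = ((1/93)b-11/93)(93b+279) + (0)
Last nonzero remainder: 93b+279. Dividing through by 93 gives the monic gcd b+3.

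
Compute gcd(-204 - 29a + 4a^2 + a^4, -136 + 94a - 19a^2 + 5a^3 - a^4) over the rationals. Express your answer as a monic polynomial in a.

-68 + 13a - 3a^2 + a^3

By polynomial division,
  a^4 + 4a^2 - 29a - 204 = (-1)(-a^4 + 5a^3 - 19a^2 + 94a - 136) + (5a^3 - 15a^2 + 65a - 340)
  -a^4 + 5a^3 - 19a^2 + 94a - 136 = (-(1/5)a + 2/5)(5a^3 - 15a^2 + 65a - 340) + (0)
Last nonzero remainder: 5a^3 - 15a^2 + 65a - 340. Dividing through by 5 gives the monic gcd a^3 - 3a^2 + 13a - 68.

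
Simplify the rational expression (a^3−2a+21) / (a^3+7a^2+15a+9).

(a^2−3a+7)/(a^2+4a+3)

Apply the Euclidean algorithm:
  a^3−2a+21 = (a^3+7a^2+15a+9) + (−7a^2−17a+12)
  a^3+7a^2+15a+9 = (−(1/7)a−32/49)(−7a^2−17a+12) + ((275/49)a+825/49)
  −7a^2−17a+12 = (−(343/275)a+196/275)((275/49)a+825/49) + (0)
Last nonzero remainder: (275/49)a+825/49. Dividing through by 275/49 gives the monic gcd a+3.
Cancel a+3 from numerator and denominator to get the reduced form.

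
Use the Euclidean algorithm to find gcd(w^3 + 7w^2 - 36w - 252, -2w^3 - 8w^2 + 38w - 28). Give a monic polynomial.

Euclidean algorithm in ℚ[w]:
  w^3 + 7w^2 - 36w - 252 = (-1/2)(-2w^3 - 8w^2 + 38w - 28) + (3w^2 - 17w - 266)
  -2w^3 - 8w^2 + 38w - 28 = (-(2/3)w - 58/9)(3w^2 - 17w - 266) + (-(2240/9)w - 15680/9)
  3w^2 - 17w - 266 = (-(27/2240)w + 171/1120)(-(2240/9)w - 15680/9) + (0)
Last nonzero remainder: -(2240/9)w - 15680/9. Dividing through by -2240/9 gives the monic gcd w + 7.

w + 7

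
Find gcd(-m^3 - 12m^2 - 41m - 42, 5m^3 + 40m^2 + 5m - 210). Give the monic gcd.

By polynomial division,
  -m^3 - 12m^2 - 41m - 42 = (-1/5)(5m^3 + 40m^2 + 5m - 210) + (-4m^2 - 40m - 84)
  5m^3 + 40m^2 + 5m - 210 = (-(5/4)m + 5/2)(-4m^2 - 40m - 84) + (0)
Last nonzero remainder: -4m^2 - 40m - 84. Dividing through by -4 gives the monic gcd m^2 + 10m + 21.

m^2 + 10m + 21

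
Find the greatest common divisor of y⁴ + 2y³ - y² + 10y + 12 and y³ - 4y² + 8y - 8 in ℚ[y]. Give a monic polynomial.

y² - 2y + 4

By polynomial division,
  y⁴ + 2y³ - y² + 10y + 12 = (y + 6)(y³ - 4y² + 8y - 8) + (15y² - 30y + 60)
  y³ - 4y² + 8y - 8 = ((1/15)y - 2/15)(15y² - 30y + 60) + (0)
Last nonzero remainder: 15y² - 30y + 60. Dividing through by 15 gives the monic gcd y² - 2y + 4.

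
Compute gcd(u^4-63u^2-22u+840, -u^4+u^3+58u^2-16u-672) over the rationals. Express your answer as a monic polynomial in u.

Apply the Euclidean algorithm:
  u^4-63u^2-22u+840 = (-1)(-u^4+u^3+58u^2-16u-672) + (u^3-5u^2-38u+168)
  -u^4+u^3+58u^2-16u-672 = (-u-4)(u^3-5u^2-38u+168) + (0)
The last nonzero remainder u^3-5u^2-38u+168 is already monic.

u^3-5u^2-38u+168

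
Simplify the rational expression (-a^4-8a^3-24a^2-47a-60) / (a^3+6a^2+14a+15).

(-a^3-5a^2-9a-20)/(a^2+3a+5)

Euclidean algorithm in ℚ[a]:
  -a^4-8a^3-24a^2-47a-60 = (-a-2)(a^3+6a^2+14a+15) + (2a^2-4a-30)
  a^3+6a^2+14a+15 = ((1/2)a+4)(2a^2-4a-30) + (45a+135)
  2a^2-4a-30 = ((2/45)a-2/9)(45a+135) + (0)
Last nonzero remainder: 45a+135. Dividing through by 45 gives the monic gcd a+3.
Cancel a+3 from numerator and denominator to get the reduced form.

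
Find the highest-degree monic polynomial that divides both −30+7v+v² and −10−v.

10+v

Euclidean algorithm in ℚ[v]:
  v²+7v−30 = (−v+3)(−v−10) + (0)
Last nonzero remainder: −v−10. Dividing through by −1 gives the monic gcd v+10.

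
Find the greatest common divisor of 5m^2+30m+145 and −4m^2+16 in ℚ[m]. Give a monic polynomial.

Repeated division with remainder:
  5m^2+30m+145 = (−5/4)(−4m^2+16) + (30m+165)
  −4m^2+16 = (−(2/15)m+11/15)(30m+165) + (−105)
  30m+165 = (−(2/7)m−11/7)(−105) + (0)
The last nonzero remainder is the constant −105, so the polynomials are coprime and gcd = 1.

1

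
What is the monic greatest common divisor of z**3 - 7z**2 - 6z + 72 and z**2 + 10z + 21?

Repeated division with remainder:
  z**3 - 7z**2 - 6z + 72 = (z - 17)(z**2 + 10z + 21) + (143z + 429)
  z**2 + 10z + 21 = ((1/143)z + 7/143)(143z + 429) + (0)
Last nonzero remainder: 143z + 429. Dividing through by 143 gives the monic gcd z + 3.

z + 3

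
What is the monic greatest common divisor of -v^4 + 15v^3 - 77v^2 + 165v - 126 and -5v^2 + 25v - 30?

v^2 - 5v + 6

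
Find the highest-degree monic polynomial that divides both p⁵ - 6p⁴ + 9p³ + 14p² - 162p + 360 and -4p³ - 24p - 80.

p² - 2p + 10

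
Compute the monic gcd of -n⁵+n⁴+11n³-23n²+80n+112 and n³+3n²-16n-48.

n²-16

Repeated division with remainder:
  -n⁵+n⁴+11n³-23n²+80n+112 = (-n²+4n-17)(n³+3n²-16n-48) + (44n²-704)
  n³+3n²-16n-48 = ((1/44)n+3/44)(44n²-704) + (0)
Last nonzero remainder: 44n²-704. Dividing through by 44 gives the monic gcd n²-16.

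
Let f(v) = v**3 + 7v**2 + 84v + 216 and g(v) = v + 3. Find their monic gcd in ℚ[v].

v + 3

Repeated division with remainder:
  v**3 + 7v**2 + 84v + 216 = (v**2 + 4v + 72)(v + 3) + (0)
The last nonzero remainder v + 3 is already monic.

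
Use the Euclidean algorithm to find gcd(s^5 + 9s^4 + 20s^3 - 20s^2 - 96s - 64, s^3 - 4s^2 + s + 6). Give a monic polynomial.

Apply the Euclidean algorithm:
  s^5 + 9s^4 + 20s^3 - 20s^2 - 96s - 64 = (s^2 + 13s + 71)(s^3 - 4s^2 + s + 6) + (245s^2 - 245s - 490)
  s^3 - 4s^2 + s + 6 = ((1/245)s - 3/245)(245s^2 - 245s - 490) + (0)
Last nonzero remainder: 245s^2 - 245s - 490. Dividing through by 245 gives the monic gcd s^2 - s - 2.

s^2 - s - 2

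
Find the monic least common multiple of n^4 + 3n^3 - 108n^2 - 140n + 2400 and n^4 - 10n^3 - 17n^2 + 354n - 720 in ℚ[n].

n^5 - 117n^3 + 184n^2 + 2820n - 7200

Euclidean algorithm in ℚ[n]:
  n^4 + 3n^3 - 108n^2 - 140n + 2400 = (n^4 - 10n^3 - 17n^2 + 354n - 720) + (13n^3 - 91n^2 - 494n + 3120)
  n^4 - 10n^3 - 17n^2 + 354n - 720 = ((1/13)n - 3/13)(13n^3 - 91n^2 - 494n + 3120) + (0)
Last nonzero remainder: 13n^3 - 91n^2 - 494n + 3120. Dividing through by 13 gives the monic gcd n^3 - 7n^2 - 38n + 240.
Then lcm(f, g) = f·g / gcd(f, g); expanding and making the result monic gives the answer.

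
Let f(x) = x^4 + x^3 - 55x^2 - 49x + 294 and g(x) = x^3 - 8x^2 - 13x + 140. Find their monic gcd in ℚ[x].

Apply the Euclidean algorithm:
  x^4 + x^3 - 55x^2 - 49x + 294 = (x + 9)(x^3 - 8x^2 - 13x + 140) + (30x^2 - 72x - 966)
  x^3 - 8x^2 - 13x + 140 = ((1/30)x - 14/75)(30x^2 - 72x - 966) + ((144/25)x - 1008/25)
  30x^2 - 72x - 966 = ((125/24)x + 575/24)((144/25)x - 1008/25) + (0)
Last nonzero remainder: (144/25)x - 1008/25. Dividing through by 144/25 gives the monic gcd x - 7.

x - 7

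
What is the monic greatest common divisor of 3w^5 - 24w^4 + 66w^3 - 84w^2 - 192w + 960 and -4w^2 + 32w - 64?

By polynomial division,
  3w^5 - 24w^4 + 66w^3 - 84w^2 - 192w + 960 = (-(3/4)w^3 - (9/2)w - 15)(-4w^2 + 32w - 64) + (0)
Last nonzero remainder: -4w^2 + 32w - 64. Dividing through by -4 gives the monic gcd w^2 - 8w + 16.

w^2 - 8w + 16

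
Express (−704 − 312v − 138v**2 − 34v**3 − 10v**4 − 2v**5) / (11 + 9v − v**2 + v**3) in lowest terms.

Apply the Euclidean algorithm:
  −2v**5 − 10v**4 − 34v**3 − 138v**2 − 312v − 704 = (−2v**2 − 12v − 28)(v**3 − v**2 + 9v + 11) + (−36v**2 + 72v − 396)
  v**3 − v**2 + 9v + 11 = (−(1/36)v − 1/36)(−36v**2 + 72v − 396) + (0)
Last nonzero remainder: −36v**2 + 72v − 396. Dividing through by −36 gives the monic gcd v**2 − 2v + 11.
Cancel v**2 − 2v + 11 from numerator and denominator to get the reduced form.

(−64 − 40v − 14v**2 − 2v**3)/(1 + v)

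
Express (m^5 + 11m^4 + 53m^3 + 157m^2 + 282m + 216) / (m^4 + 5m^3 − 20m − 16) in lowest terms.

(m^3 + 5m^2 + 15m + 27)/(m^2 − m − 2)

Repeated division with remainder:
  m^5 + 11m^4 + 53m^3 + 157m^2 + 282m + 216 = (m + 6)(m^4 + 5m^3 − 20m − 16) + (23m^3 + 177m^2 + 418m + 312)
  m^4 + 5m^3 − 20m − 16 = ((1/23)m − 62/529)(23m^3 + 177m^2 + 418m + 312) + ((1360/529)m^2 + (8160/529)m + 10880/529)
  23m^3 + 177m^2 + 418m + 312 = ((12167/1360)m + 20631/1360)((1360/529)m^2 + (8160/529)m + 10880/529) + (0)
Last nonzero remainder: (1360/529)m^2 + (8160/529)m + 10880/529. Dividing through by 1360/529 gives the monic gcd m^2 + 6m + 8.
Cancel m^2 + 6m + 8 from numerator and denominator to get the reduced form.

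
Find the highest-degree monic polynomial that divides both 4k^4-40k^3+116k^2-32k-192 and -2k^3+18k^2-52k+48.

k^2-7k+12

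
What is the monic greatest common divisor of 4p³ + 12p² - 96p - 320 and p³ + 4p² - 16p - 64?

By polynomial division,
  4p³ + 12p² - 96p - 320 = (4)(p³ + 4p² - 16p - 64) + (-4p² - 32p - 64)
  p³ + 4p² - 16p - 64 = (-(1/4)p + 1)(-4p² - 32p - 64) + (0)
Last nonzero remainder: -4p² - 32p - 64. Dividing through by -4 gives the monic gcd p² + 8p + 16.

p² + 8p + 16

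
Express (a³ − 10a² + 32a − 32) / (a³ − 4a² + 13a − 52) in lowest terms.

(a² − 6a + 8)/(a² + 13)

Apply the Euclidean algorithm:
  a³ − 10a² + 32a − 32 = (a³ − 4a² + 13a − 52) + (−6a² + 19a + 20)
  a³ − 4a² + 13a − 52 = (−(1/6)a + 5/36)(−6a² + 19a + 20) + ((493/36)a − 493/9)
  −6a² + 19a + 20 = (−(216/493)a − 180/493)((493/36)a − 493/9) + (0)
Last nonzero remainder: (493/36)a − 493/9. Dividing through by 493/36 gives the monic gcd a − 4.
Cancel a − 4 from numerator and denominator to get the reduced form.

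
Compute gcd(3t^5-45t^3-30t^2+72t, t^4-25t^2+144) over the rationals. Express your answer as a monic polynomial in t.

t^2-t-12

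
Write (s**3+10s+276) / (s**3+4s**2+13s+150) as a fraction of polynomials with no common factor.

(s**2-6s+46)/(s**2-2s+25)

By polynomial division,
  s**3+10s+276 = (s**3+4s**2+13s+150) + (-4s**2-3s+126)
  s**3+4s**2+13s+150 = (-(1/4)s-13/16)(-4s**2-3s+126) + ((673/16)s+2019/8)
  -4s**2-3s+126 = (-(64/673)s+336/673)((673/16)s+2019/8) + (0)
Last nonzero remainder: (673/16)s+2019/8. Dividing through by 673/16 gives the monic gcd s+6.
Cancel s+6 from numerator and denominator to get the reduced form.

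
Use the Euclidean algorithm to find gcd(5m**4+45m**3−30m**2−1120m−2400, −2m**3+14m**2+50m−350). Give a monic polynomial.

Euclidean algorithm in ℚ[m]:
  5m**4+45m**3−30m**2−1120m−2400 = (−(5/2)m−40)(−2m**3+14m**2+50m−350) + (655m**2+5m−16400)
  −2m**3+14m**2+50m−350 = (−(2/655)m+1836/85805)(655m**2+5m−16400) + (−(3146/17161)m+15730/17161)
  655m**2+5m−16400 = (−(11240455/3146)m−28144040/1573)(−(3146/17161)m+15730/17161) + (0)
Last nonzero remainder: −(3146/17161)m+15730/17161. Dividing through by −3146/17161 gives the monic gcd m−5.

m−5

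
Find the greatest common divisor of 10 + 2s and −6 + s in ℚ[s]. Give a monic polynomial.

1

Repeated division with remainder:
  2s + 10 = (2)(s − 6) + (22)
  s − 6 = ((1/22)s − 3/11)(22) + (0)
The last nonzero remainder is the constant 22, so the polynomials are coprime and gcd = 1.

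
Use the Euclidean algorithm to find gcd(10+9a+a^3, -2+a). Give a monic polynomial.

1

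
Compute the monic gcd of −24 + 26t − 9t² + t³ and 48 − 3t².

−4 + t

Euclidean algorithm in ℚ[t]:
  t³ − 9t² + 26t − 24 = (−(1/3)t + 3)(−3t² + 48) + (42t − 168)
  −3t² + 48 = (−(1/14)t − 2/7)(42t − 168) + (0)
Last nonzero remainder: 42t − 168. Dividing through by 42 gives the monic gcd t − 4.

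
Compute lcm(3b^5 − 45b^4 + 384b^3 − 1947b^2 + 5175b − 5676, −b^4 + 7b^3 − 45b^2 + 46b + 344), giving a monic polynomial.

b^6 − 13b^5 + 98b^4 − 393b^3 + 427b^2 + 1558b − 3784

Apply the Euclidean algorithm:
  3b^5 − 45b^4 + 384b^3 − 1947b^2 + 5175b − 5676 = (−3b + 24)(−b^4 + 7b^3 − 45b^2 + 46b + 344) + (81b^3 − 729b^2 + 5103b − 13932)
  −b^4 + 7b^3 − 45b^2 + 46b + 344 = (−(1/81)b − 2/81)(81b^3 − 729b^2 + 5103b − 13932) + (0)
Last nonzero remainder: 81b^3 − 729b^2 + 5103b − 13932. Dividing through by 81 gives the monic gcd b^3 − 9b^2 + 63b − 172.
Then lcm(f, g) = f·g / gcd(f, g); expanding and making the result monic gives the answer.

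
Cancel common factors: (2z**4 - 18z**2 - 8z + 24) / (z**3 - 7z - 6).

Apply the Euclidean algorithm:
  2z**4 - 18z**2 - 8z + 24 = (2z)(z**3 - 7z - 6) + (-4z**2 + 4z + 24)
  z**3 - 7z - 6 = (-(1/4)z - 1/4)(-4z**2 + 4z + 24) + (0)
Last nonzero remainder: -4z**2 + 4z + 24. Dividing through by -4 gives the monic gcd z**2 - z - 6.
Cancel z**2 - z - 6 from numerator and denominator to get the reduced form.

(2z**2 + 2z - 4)/(z + 1)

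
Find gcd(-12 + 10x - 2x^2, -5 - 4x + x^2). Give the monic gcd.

1

Repeated division with remainder:
  -2x^2 + 10x - 12 = (-2)(x^2 - 4x - 5) + (2x - 22)
  x^2 - 4x - 5 = ((1/2)x + 7/2)(2x - 22) + (72)
  2x - 22 = ((1/36)x - 11/36)(72) + (0)
The last nonzero remainder is the constant 72, so the polynomials are coprime and gcd = 1.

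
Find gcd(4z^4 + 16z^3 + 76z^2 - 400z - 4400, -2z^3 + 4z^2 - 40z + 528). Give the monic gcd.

Apply the Euclidean algorithm:
  4z^4 + 16z^3 + 76z^2 - 400z - 4400 = (-2z - 12)(-2z^3 + 4z^2 - 40z + 528) + (44z^2 + 176z + 1936)
  -2z^3 + 4z^2 - 40z + 528 = (-(1/22)z + 3/11)(44z^2 + 176z + 1936) + (0)
Last nonzero remainder: 44z^2 + 176z + 1936. Dividing through by 44 gives the monic gcd z^2 + 4z + 44.

z^2 + 4z + 44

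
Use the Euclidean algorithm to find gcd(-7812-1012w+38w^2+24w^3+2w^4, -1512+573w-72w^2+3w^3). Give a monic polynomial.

-7+w

Euclidean algorithm in ℚ[w]:
  2w^4+24w^3+38w^2-1012w-7812 = ((2/3)w+24)(3w^3-72w^2+573w-1512) + (1384w^2-13756w+28476)
  3w^3-72w^2+573w-1512 = ((3/1384)w-14595/478864)(1384w^2-13756w+28476) + ((11015541/119716)w-77108787/119716)
  1384w^2-13756w+28476 = ((165686944/11015541)w-54111632/1223949)((11015541/119716)w-77108787/119716) + (0)
Last nonzero remainder: (11015541/119716)w-77108787/119716. Dividing through by 11015541/119716 gives the monic gcd w-7.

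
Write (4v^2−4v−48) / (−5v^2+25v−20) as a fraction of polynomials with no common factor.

(−4v−12)/(5v−5)

Euclidean algorithm in ℚ[v]:
  4v^2−4v−48 = (−4/5)(−5v^2+25v−20) + (16v−64)
  −5v^2+25v−20 = (−(5/16)v+5/16)(16v−64) + (0)
Last nonzero remainder: 16v−64. Dividing through by 16 gives the monic gcd v−4.
Cancel v−4 from numerator and denominator to get the reduced form.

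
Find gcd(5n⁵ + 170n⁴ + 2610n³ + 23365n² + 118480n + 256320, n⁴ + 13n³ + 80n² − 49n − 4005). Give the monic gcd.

By polynomial division,
  5n⁵ + 170n⁴ + 2610n³ + 23365n² + 118480n + 256320 = (5n + 105)(n⁴ + 13n³ + 80n² − 49n − 4005) + (845n³ + 15210n² + 143650n + 676845)
  n⁴ + 13n³ + 80n² − 49n − 4005 = ((1/845)n − 1/169)(845n³ + 15210n² + 143650n + 676845) + (0)
Last nonzero remainder: 845n³ + 15210n² + 143650n + 676845. Dividing through by 845 gives the monic gcd n³ + 18n² + 170n + 801.

n³ + 18n² + 170n + 801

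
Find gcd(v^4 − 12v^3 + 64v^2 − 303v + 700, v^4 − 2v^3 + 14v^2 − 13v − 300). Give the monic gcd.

v^3 − 5v^2 + 29v − 100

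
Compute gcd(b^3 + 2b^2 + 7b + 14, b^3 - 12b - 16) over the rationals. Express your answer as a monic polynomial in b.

Repeated division with remainder:
  b^3 + 2b^2 + 7b + 14 = (b^3 - 12b - 16) + (2b^2 + 19b + 30)
  b^3 - 12b - 16 = ((1/2)b - 19/4)(2b^2 + 19b + 30) + ((253/4)b + 253/2)
  2b^2 + 19b + 30 = ((8/253)b + 60/253)((253/4)b + 253/2) + (0)
Last nonzero remainder: (253/4)b + 253/2. Dividing through by 253/4 gives the monic gcd b + 2.

b + 2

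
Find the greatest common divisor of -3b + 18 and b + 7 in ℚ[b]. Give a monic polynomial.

By polynomial division,
  -3b + 18 = (-3)(b + 7) + (39)
  b + 7 = ((1/39)b + 7/39)(39) + (0)
The last nonzero remainder is the constant 39, so the polynomials are coprime and gcd = 1.

1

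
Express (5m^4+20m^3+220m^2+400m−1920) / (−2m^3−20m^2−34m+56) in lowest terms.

Apply the Euclidean algorithm:
  5m^4+20m^3+220m^2+400m−1920 = (−(5/2)m+15)(−2m^3−20m^2−34m+56) + (435m^2+1050m−2760)
  −2m^3−20m^2−34m+56 = (−(2/435)m−88/2523)(435m^2+1050m−2760) + (−(8466/841)m−33864/841)
  435m^2+1050m−2760 = (−(121945/2822)m+96715/1411)(−(8466/841)m−33864/841) + (0)
Last nonzero remainder: −(8466/841)m−33864/841. Dividing through by −8466/841 gives the monic gcd m+4.
Cancel m+4 from numerator and denominator to get the reduced form.

(−5m^3−220m+480)/(2m^2+12m−14)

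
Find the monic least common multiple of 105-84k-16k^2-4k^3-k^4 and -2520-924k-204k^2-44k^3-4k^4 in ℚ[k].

-630+399k+180k^2+40k^3+10k^4+k^5

Euclidean algorithm in ℚ[k]:
  -k^4-4k^3-16k^2-84k+105 = (1/4)(-4k^4-44k^3-204k^2-924k-2520) + (7k^3+35k^2+147k+735)
  -4k^4-44k^3-204k^2-924k-2520 = (-(4/7)k-24/7)(7k^3+35k^2+147k+735) + (0)
Last nonzero remainder: 7k^3+35k^2+147k+735. Dividing through by 7 gives the monic gcd k^3+5k^2+21k+105.
Then lcm(f, g) = f·g / gcd(f, g); expanding and making the result monic gives the answer.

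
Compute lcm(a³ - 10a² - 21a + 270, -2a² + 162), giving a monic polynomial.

a⁴ - a³ - 111a² + 81a + 2430

Repeated division with remainder:
  a³ - 10a² - 21a + 270 = (-(1/2)a + 5)(-2a² + 162) + (60a - 540)
  -2a² + 162 = (-(1/30)a - 3/10)(60a - 540) + (0)
Last nonzero remainder: 60a - 540. Dividing through by 60 gives the monic gcd a - 9.
Then lcm(f, g) = f·g / gcd(f, g); expanding and making the result monic gives the answer.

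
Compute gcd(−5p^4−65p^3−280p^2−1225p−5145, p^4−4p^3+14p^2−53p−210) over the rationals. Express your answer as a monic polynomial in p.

p^2−p+21

Euclidean algorithm in ℚ[p]:
  −5p^4−65p^3−280p^2−1225p−5145 = (−5)(p^4−4p^3+14p^2−53p−210) + (−85p^3−210p^2−1490p−6195)
  p^4−4p^3+14p^2−53p−210 = (−(1/85)p+22/289)(−85p^3−210p^2−1490p−6195) + ((3600/289)p^2−(3600/289)p+75600/289)
  −85p^3−210p^2−1490p−6195 = (−(4913/720)p−17051/720)((3600/289)p^2−(3600/289)p+75600/289) + (0)
Last nonzero remainder: (3600/289)p^2−(3600/289)p+75600/289. Dividing through by 3600/289 gives the monic gcd p^2−p+21.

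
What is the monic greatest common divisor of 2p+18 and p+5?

Apply the Euclidean algorithm:
  2p+18 = (2)(p+5) + (8)
  p+5 = ((1/8)p+5/8)(8) + (0)
The last nonzero remainder is the constant 8, so the polynomials are coprime and gcd = 1.

1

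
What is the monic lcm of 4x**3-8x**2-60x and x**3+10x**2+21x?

Apply the Euclidean algorithm:
  4x**3-8x**2-60x = (4)(x**3+10x**2+21x) + (-48x**2-144x)
  x**3+10x**2+21x = (-(1/48)x-7/48)(-48x**2-144x) + (0)
Last nonzero remainder: -48x**2-144x. Dividing through by -48 gives the monic gcd x**2+3x.
Then lcm(f, g) = f·g / gcd(f, g); expanding and making the result monic gives the answer.

x**4+5x**3-29x**2-105x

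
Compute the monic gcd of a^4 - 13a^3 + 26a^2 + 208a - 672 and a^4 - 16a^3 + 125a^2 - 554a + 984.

a^2 - 10a + 24

Repeated division with remainder:
  a^4 - 13a^3 + 26a^2 + 208a - 672 = (a^4 - 16a^3 + 125a^2 - 554a + 984) + (3a^3 - 99a^2 + 762a - 1656)
  a^4 - 16a^3 + 125a^2 - 554a + 984 = ((1/3)a + 17/3)(3a^3 - 99a^2 + 762a - 1656) + (432a^2 - 4320a + 10368)
  3a^3 - 99a^2 + 762a - 1656 = ((1/144)a - 23/144)(432a^2 - 4320a + 10368) + (0)
Last nonzero remainder: 432a^2 - 4320a + 10368. Dividing through by 432 gives the monic gcd a^2 - 10a + 24.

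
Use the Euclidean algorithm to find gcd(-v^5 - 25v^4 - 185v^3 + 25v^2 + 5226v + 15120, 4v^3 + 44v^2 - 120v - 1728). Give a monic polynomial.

v^2 + 17v + 72

By polynomial division,
  -v^5 - 25v^4 - 185v^3 + 25v^2 + 5226v + 15120 = (-(1/4)v^2 - (7/2)v - 61/4)(4v^3 + 44v^2 - 120v - 1728) + (-156v^2 - 2652v - 11232)
  4v^3 + 44v^2 - 120v - 1728 = (-(1/39)v + 2/13)(-156v^2 - 2652v - 11232) + (0)
Last nonzero remainder: -156v^2 - 2652v - 11232. Dividing through by -156 gives the monic gcd v^2 + 17v + 72.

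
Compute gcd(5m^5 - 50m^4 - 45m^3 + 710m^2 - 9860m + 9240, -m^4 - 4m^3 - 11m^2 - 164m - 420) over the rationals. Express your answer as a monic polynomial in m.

m^2 - 4m + 28

Apply the Euclidean algorithm:
  5m^5 - 50m^4 - 45m^3 + 710m^2 - 9860m + 9240 = (-5m + 70)(-m^4 - 4m^3 - 11m^2 - 164m - 420) + (180m^3 + 660m^2 - 480m + 38640)
  -m^4 - 4m^3 - 11m^2 - 164m - 420 = (-(1/180)m - 1/540)(180m^3 + 660m^2 - 480m + 38640) + (-(112/9)m^2 + (448/9)m - 3136/9)
  180m^3 + 660m^2 - 480m + 38640 = (-(405/28)m - 3105/28)(-(112/9)m^2 + (448/9)m - 3136/9) + (0)
Last nonzero remainder: -(112/9)m^2 + (448/9)m - 3136/9. Dividing through by -112/9 gives the monic gcd m^2 - 4m + 28.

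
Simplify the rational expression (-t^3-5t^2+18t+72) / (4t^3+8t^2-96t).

(-t-3)/(4t)

Euclidean algorithm in ℚ[t]:
  -t^3-5t^2+18t+72 = (-1/4)(4t^3+8t^2-96t) + (-3t^2-6t+72)
  4t^3+8t^2-96t = (-(4/3)t)(-3t^2-6t+72) + (0)
Last nonzero remainder: -3t^2-6t+72. Dividing through by -3 gives the monic gcd t^2+2t-24.
Cancel t^2+2t-24 from numerator and denominator to get the reduced form.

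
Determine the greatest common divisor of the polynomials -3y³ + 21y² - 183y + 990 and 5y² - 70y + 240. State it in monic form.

y - 6

By polynomial division,
  -3y³ + 21y² - 183y + 990 = (-(3/5)y - 21/5)(5y² - 70y + 240) + (-333y + 1998)
  5y² - 70y + 240 = (-(5/333)y + 40/333)(-333y + 1998) + (0)
Last nonzero remainder: -333y + 1998. Dividing through by -333 gives the monic gcd y - 6.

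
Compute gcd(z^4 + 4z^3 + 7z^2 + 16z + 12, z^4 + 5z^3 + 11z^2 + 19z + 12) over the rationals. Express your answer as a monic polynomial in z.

Repeated division with remainder:
  z^4 + 4z^3 + 7z^2 + 16z + 12 = (z^4 + 5z^3 + 11z^2 + 19z + 12) + (−z^3 − 4z^2 − 3z)
  z^4 + 5z^3 + 11z^2 + 19z + 12 = (−z − 1)(−z^3 − 4z^2 − 3z) + (4z^2 + 16z + 12)
  −z^3 − 4z^2 − 3z = (−(1/4)z)(4z^2 + 16z + 12) + (0)
Last nonzero remainder: 4z^2 + 16z + 12. Dividing through by 4 gives the monic gcd z^2 + 4z + 3.

z^2 + 4z + 3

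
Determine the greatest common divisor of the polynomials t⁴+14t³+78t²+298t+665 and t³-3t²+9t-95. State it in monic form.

By polynomial division,
  t⁴+14t³+78t²+298t+665 = (t+17)(t³-3t²+9t-95) + (120t²+240t+2280)
  t³-3t²+9t-95 = ((1/120)t-1/24)(120t²+240t+2280) + (0)
Last nonzero remainder: 120t²+240t+2280. Dividing through by 120 gives the monic gcd t²+2t+19.

t²+2t+19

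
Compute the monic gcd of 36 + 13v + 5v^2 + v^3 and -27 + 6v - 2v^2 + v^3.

9 + v + v^2

Apply the Euclidean algorithm:
  v^3 + 5v^2 + 13v + 36 = (v^3 - 2v^2 + 6v - 27) + (7v^2 + 7v + 63)
  v^3 - 2v^2 + 6v - 27 = ((1/7)v - 3/7)(7v^2 + 7v + 63) + (0)
Last nonzero remainder: 7v^2 + 7v + 63. Dividing through by 7 gives the monic gcd v^2 + v + 9.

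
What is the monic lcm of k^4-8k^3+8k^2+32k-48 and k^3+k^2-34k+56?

Apply the Euclidean algorithm:
  k^4-8k^3+8k^2+32k-48 = (k-9)(k^3+k^2-34k+56) + (51k^2-330k+456)
  k^3+k^2-34k+56 = ((1/51)k+127/867)(51k^2-330k+456) + ((1560/289)k-3120/289)
  51k^2-330k+456 = ((4913/520)k-5491/130)((1560/289)k-3120/289) + (0)
Last nonzero remainder: (1560/289)k-3120/289. Dividing through by 1560/289 gives the monic gcd k-2.
Then lcm(f, g) = f·g / gcd(f, g); expanding and making the result monic gives the answer.

k^6-5k^5-44k^4+280k^3-176k^2-1040k+1344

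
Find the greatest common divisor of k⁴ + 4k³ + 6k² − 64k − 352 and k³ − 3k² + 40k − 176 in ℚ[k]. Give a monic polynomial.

Repeated division with remainder:
  k⁴ + 4k³ + 6k² − 64k − 352 = (k + 7)(k³ − 3k² + 40k − 176) + (−13k² − 168k + 880)
  k³ − 3k² + 40k − 176 = (−(1/13)k + 207/169)(−13k² − 168k + 880) + ((52976/169)k − 211904/169)
  −13k² − 168k + 880 = (−(2197/52976)k − 845/1204)((52976/169)k − 211904/169) + (0)
Last nonzero remainder: (52976/169)k − 211904/169. Dividing through by 52976/169 gives the monic gcd k − 4.

k − 4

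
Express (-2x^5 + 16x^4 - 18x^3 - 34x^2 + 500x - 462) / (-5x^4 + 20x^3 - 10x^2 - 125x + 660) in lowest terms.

Apply the Euclidean algorithm:
  -2x^5 + 16x^4 - 18x^3 - 34x^2 + 500x - 462 = ((2/5)x - 8/5)(-5x^4 + 20x^3 - 10x^2 - 125x + 660) + (18x^3 + 36x + 594)
  -5x^4 + 20x^3 - 10x^2 - 125x + 660 = (-(5/18)x + 10/9)(18x^3 + 36x + 594) + (0)
Last nonzero remainder: 18x^3 + 36x + 594. Dividing through by 18 gives the monic gcd x^3 + 2x + 33.
Cancel x^3 + 2x + 33 from numerator and denominator to get the reduced form.

(2x^2 - 16x + 14)/(5x - 20)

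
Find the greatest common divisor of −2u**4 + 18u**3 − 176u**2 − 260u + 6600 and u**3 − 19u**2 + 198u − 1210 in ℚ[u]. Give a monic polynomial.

u**2 − 8u + 110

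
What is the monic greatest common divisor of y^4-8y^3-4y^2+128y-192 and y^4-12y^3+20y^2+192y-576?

Euclidean algorithm in ℚ[y]:
  y^4-8y^3-4y^2+128y-192 = (y^4-12y^3+20y^2+192y-576) + (4y^3-24y^2-64y+384)
  y^4-12y^3+20y^2+192y-576 = ((1/4)y-3/2)(4y^3-24y^2-64y+384) + (0)
Last nonzero remainder: 4y^3-24y^2-64y+384. Dividing through by 4 gives the monic gcd y^3-6y^2-16y+96.

y^3-6y^2-16y+96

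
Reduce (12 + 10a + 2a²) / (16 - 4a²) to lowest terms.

Euclidean algorithm in ℚ[a]:
  2a² + 10a + 12 = (-1/2)(-4a² + 16) + (10a + 20)
  -4a² + 16 = (-(2/5)a + 4/5)(10a + 20) + (0)
Last nonzero remainder: 10a + 20. Dividing through by 10 gives the monic gcd a + 2.
Cancel a + 2 from numerator and denominator to get the reduced form.

(-3 - a)/(-4 + 2a)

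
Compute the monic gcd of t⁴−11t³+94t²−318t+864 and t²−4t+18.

t²−4t+18

By polynomial division,
  t⁴−11t³+94t²−318t+864 = (t²−7t+48)(t²−4t+18) + (0)
The last nonzero remainder t²−4t+18 is already monic.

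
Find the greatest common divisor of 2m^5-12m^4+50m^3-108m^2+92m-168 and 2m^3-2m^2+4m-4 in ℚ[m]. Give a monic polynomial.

m^2+2

Euclidean algorithm in ℚ[m]:
  2m^5-12m^4+50m^3-108m^2+92m-168 = (m^2-5m+18)(2m^3-2m^2+4m-4) + (-48m^2-96)
  2m^3-2m^2+4m-4 = (-(1/24)m+1/24)(-48m^2-96) + (0)
Last nonzero remainder: -48m^2-96. Dividing through by -48 gives the monic gcd m^2+2.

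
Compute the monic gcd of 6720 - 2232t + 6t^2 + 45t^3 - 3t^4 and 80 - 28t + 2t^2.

Euclidean algorithm in ℚ[t]:
  -3t^4 + 45t^3 + 6t^2 - 2232t + 6720 = (-(3/2)t^2 + (3/2)t + 84)(2t^2 - 28t + 80) + (0)
Last nonzero remainder: 2t^2 - 28t + 80. Dividing through by 2 gives the monic gcd t^2 - 14t + 40.

40 - 14t + t^2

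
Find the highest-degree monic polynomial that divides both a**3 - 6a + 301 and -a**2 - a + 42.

a + 7

Euclidean algorithm in ℚ[a]:
  a**3 - 6a + 301 = (-a + 1)(-a**2 - a + 42) + (37a + 259)
  -a**2 - a + 42 = (-(1/37)a + 6/37)(37a + 259) + (0)
Last nonzero remainder: 37a + 259. Dividing through by 37 gives the monic gcd a + 7.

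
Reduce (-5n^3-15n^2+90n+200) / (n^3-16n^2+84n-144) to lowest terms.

Euclidean algorithm in ℚ[n]:
  -5n^3-15n^2+90n+200 = (-5)(n^3-16n^2+84n-144) + (-95n^2+510n-520)
  n^3-16n^2+84n-144 = (-(1/95)n+202/1805)(-95n^2+510n-520) + ((7744/361)n-30976/361)
  -95n^2+510n-520 = (-(34295/7744)n+23465/3872)((7744/361)n-30976/361) + (0)
Last nonzero remainder: (7744/361)n-30976/361. Dividing through by 7744/361 gives the monic gcd n-4.
Cancel n-4 from numerator and denominator to get the reduced form.

(-5n^2-35n-50)/(n^2-12n+36)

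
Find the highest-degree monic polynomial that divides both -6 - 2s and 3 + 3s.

By polynomial division,
  -2s - 6 = (-2/3)(3s + 3) + (-4)
  3s + 3 = (-(3/4)s - 3/4)(-4) + (0)
The last nonzero remainder is the constant -4, so the polynomials are coprime and gcd = 1.

1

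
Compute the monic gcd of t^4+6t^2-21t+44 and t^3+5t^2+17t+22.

Repeated division with remainder:
  t^4+6t^2-21t+44 = (t-5)(t^3+5t^2+17t+22) + (14t^2+42t+154)
  t^3+5t^2+17t+22 = ((1/14)t+1/7)(14t^2+42t+154) + (0)
Last nonzero remainder: 14t^2+42t+154. Dividing through by 14 gives the monic gcd t^2+3t+11.

t^2+3t+11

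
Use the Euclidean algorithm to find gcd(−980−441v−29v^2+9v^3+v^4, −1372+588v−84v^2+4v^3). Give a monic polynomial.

−7+v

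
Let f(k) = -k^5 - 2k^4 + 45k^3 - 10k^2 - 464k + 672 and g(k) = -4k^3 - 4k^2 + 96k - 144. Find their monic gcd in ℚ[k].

k^2 - 5k + 6

By polynomial division,
  -k^5 - 2k^4 + 45k^3 - 10k^2 - 464k + 672 = ((1/4)k^2 + (1/4)k - 11/2)(-4k^3 - 4k^2 + 96k - 144) + (-20k^2 + 100k - 120)
  -4k^3 - 4k^2 + 96k - 144 = ((1/5)k + 6/5)(-20k^2 + 100k - 120) + (0)
Last nonzero remainder: -20k^2 + 100k - 120. Dividing through by -20 gives the monic gcd k^2 - 5k + 6.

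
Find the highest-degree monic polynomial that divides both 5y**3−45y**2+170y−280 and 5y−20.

y−4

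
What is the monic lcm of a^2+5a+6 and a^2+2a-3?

a^3+4a^2+a-6

By polynomial division,
  a^2+5a+6 = (a^2+2a-3) + (3a+9)
  a^2+2a-3 = ((1/3)a-1/3)(3a+9) + (0)
Last nonzero remainder: 3a+9. Dividing through by 3 gives the monic gcd a+3.
Then lcm(f, g) = f·g / gcd(f, g); expanding and making the result monic gives the answer.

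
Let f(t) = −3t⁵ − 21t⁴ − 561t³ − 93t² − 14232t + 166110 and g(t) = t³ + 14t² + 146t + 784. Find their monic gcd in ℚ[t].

t² + 6t + 98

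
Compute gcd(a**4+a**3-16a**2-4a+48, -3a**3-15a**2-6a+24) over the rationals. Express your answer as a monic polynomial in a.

a**2+6a+8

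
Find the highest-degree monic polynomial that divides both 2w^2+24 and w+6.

By polynomial division,
  2w^2+24 = (2w−12)(w+6) + (96)
  w+6 = ((1/96)w+1/16)(96) + (0)
The last nonzero remainder is the constant 96, so the polynomials are coprime and gcd = 1.

1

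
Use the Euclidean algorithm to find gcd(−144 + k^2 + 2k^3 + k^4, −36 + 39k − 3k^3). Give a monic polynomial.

Repeated division with remainder:
  k^4 + 2k^3 + k^2 − 144 = (−(1/3)k − 2/3)(−3k^3 + 39k − 36) + (14k^2 + 14k − 168)
  −3k^3 + 39k − 36 = (−(3/14)k + 3/14)(14k^2 + 14k − 168) + (0)
Last nonzero remainder: 14k^2 + 14k − 168. Dividing through by 14 gives the monic gcd k^2 + k − 12.

−12 + k + k^2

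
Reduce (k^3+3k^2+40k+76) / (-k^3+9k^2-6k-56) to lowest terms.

Apply the Euclidean algorithm:
  k^3+3k^2+40k+76 = (-1)(-k^3+9k^2-6k-56) + (12k^2+34k+20)
  -k^3+9k^2-6k-56 = (-(1/12)k+71/72)(12k^2+34k+20) + (-(1363/36)k-1363/18)
  12k^2+34k+20 = (-(432/1363)k-360/1363)(-(1363/36)k-1363/18) + (0)
Last nonzero remainder: -(1363/36)k-1363/18. Dividing through by -1363/36 gives the monic gcd k+2.
Cancel k+2 from numerator and denominator to get the reduced form.

(-k^2-k-38)/(k^2-11k+28)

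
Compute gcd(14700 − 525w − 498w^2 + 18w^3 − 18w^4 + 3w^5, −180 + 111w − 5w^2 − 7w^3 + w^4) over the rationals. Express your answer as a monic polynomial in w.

−20 − w + w^2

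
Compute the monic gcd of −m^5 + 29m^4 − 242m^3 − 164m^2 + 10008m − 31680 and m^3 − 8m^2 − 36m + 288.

m^3 − 8m^2 − 36m + 288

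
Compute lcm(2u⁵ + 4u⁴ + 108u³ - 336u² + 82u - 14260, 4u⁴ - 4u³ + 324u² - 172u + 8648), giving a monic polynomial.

By polynomial division,
  2u⁵ + 4u⁴ + 108u³ - 336u² + 82u - 14260 = ((1/2)u + 3/2)(4u⁴ - 4u³ + 324u² - 172u + 8648) + (-48u³ - 736u² - 3984u - 27232)
  4u⁴ - 4u³ + 324u² - 172u + 8648 = (-(1/12)u + 49/36)(-48u³ - 736u² - 3984u - 27232) + ((8944/9)u² + (8944/3)u + 411424/9)
  -48u³ - 736u² - 3984u - 27232 = (-(27/559)u - 333/559)((8944/9)u² + (8944/3)u + 411424/9) + (0)
Last nonzero remainder: (8944/9)u² + (8944/3)u + 411424/9. Dividing through by 8944/9 gives the monic gcd u² + 3u + 46.
Then lcm(f, g) = f·g / gcd(f, g); expanding and making the result monic gives the answer.

u⁷ - 2u⁶ + 93u⁵ - 290u⁴ + 3251u³ - 15190u² + 30447u - 335110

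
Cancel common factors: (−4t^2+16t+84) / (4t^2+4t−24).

Repeated division with remainder:
  −4t^2+16t+84 = (−1)(4t^2+4t−24) + (20t+60)
  4t^2+4t−24 = ((1/5)t−2/5)(20t+60) + (0)
Last nonzero remainder: 20t+60. Dividing through by 20 gives the monic gcd t+3.
Cancel t+3 from numerator and denominator to get the reduced form.

(−t+7)/(t−2)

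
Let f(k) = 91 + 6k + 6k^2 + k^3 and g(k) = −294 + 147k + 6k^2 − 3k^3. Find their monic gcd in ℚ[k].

7 + k

By polynomial division,
  k^3 + 6k^2 + 6k + 91 = (−1/3)(−3k^3 + 6k^2 + 147k − 294) + (8k^2 + 55k − 7)
  −3k^3 + 6k^2 + 147k − 294 = (−(3/8)k + 213/64)(8k^2 + 55k − 7) + (−(2475/64)k − 17325/64)
  8k^2 + 55k − 7 = (−(512/2475)k + 64/2475)(−(2475/64)k − 17325/64) + (0)
Last nonzero remainder: −(2475/64)k − 17325/64. Dividing through by −2475/64 gives the monic gcd k + 7.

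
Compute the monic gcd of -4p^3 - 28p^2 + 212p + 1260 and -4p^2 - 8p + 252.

Euclidean algorithm in ℚ[p]:
  -4p^3 - 28p^2 + 212p + 1260 = (p + 5)(-4p^2 - 8p + 252) + (0)
Last nonzero remainder: -4p^2 - 8p + 252. Dividing through by -4 gives the monic gcd p^2 + 2p - 63.

p^2 + 2p - 63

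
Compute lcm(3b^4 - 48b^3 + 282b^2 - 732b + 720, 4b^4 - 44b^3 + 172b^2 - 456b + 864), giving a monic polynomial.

b^6 - 17b^5 + 119b^4 - 482b^3 + 1330b^2 - 2436b + 2160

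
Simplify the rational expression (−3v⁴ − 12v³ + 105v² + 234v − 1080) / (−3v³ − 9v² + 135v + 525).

Repeated division with remainder:
  −3v⁴ − 12v³ + 105v² + 234v − 1080 = (v + 1)(−3v³ − 9v² + 135v + 525) + (−21v² − 426v − 1605)
  −3v³ − 9v² + 135v + 525 = ((1/7)v − 121/49)(−21v² − 426v − 1605) + (−(33696/49)v − 168480/49)
  −21v² − 426v − 1605 = ((343/11232)v + 5243/11232)(−(33696/49)v − 168480/49) + (0)
Last nonzero remainder: −(33696/49)v − 168480/49. Dividing through by −33696/49 gives the monic gcd v + 5.
Cancel v + 5 from numerator and denominator to get the reduced form.

(v³ − v² − 30v + 72)/(v² − 2v − 35)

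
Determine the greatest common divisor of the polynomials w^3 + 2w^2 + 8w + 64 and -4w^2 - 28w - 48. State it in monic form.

w + 4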